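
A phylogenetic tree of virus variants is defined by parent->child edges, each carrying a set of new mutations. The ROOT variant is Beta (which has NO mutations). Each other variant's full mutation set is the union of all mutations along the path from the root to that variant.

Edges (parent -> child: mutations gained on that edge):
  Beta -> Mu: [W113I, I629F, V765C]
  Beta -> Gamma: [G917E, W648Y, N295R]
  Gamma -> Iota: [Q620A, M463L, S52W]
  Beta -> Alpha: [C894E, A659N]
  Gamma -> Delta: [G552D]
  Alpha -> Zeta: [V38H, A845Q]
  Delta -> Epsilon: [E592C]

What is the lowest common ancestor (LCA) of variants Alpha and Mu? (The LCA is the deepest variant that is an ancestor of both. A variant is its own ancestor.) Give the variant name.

Path from root to Alpha: Beta -> Alpha
  ancestors of Alpha: {Beta, Alpha}
Path from root to Mu: Beta -> Mu
  ancestors of Mu: {Beta, Mu}
Common ancestors: {Beta}
Walk up from Mu: Mu (not in ancestors of Alpha), Beta (in ancestors of Alpha)
Deepest common ancestor (LCA) = Beta

Answer: Beta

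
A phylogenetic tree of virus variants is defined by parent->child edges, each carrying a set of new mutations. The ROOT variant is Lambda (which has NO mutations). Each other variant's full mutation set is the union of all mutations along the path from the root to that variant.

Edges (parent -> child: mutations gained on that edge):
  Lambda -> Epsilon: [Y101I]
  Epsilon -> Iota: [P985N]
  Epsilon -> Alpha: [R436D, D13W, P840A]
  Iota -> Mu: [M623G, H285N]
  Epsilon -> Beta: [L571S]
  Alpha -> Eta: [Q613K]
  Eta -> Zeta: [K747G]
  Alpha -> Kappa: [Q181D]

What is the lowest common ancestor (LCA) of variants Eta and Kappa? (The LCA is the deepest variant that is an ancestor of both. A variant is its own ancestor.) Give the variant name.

Path from root to Eta: Lambda -> Epsilon -> Alpha -> Eta
  ancestors of Eta: {Lambda, Epsilon, Alpha, Eta}
Path from root to Kappa: Lambda -> Epsilon -> Alpha -> Kappa
  ancestors of Kappa: {Lambda, Epsilon, Alpha, Kappa}
Common ancestors: {Lambda, Epsilon, Alpha}
Walk up from Kappa: Kappa (not in ancestors of Eta), Alpha (in ancestors of Eta), Epsilon (in ancestors of Eta), Lambda (in ancestors of Eta)
Deepest common ancestor (LCA) = Alpha

Answer: Alpha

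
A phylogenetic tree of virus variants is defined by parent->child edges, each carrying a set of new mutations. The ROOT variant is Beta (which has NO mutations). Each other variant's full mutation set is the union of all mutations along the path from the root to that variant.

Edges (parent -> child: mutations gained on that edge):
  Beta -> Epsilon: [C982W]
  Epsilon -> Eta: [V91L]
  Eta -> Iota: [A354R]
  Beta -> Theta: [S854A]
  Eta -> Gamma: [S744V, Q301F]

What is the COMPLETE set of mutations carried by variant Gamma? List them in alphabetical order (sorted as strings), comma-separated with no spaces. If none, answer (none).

Answer: C982W,Q301F,S744V,V91L

Derivation:
At Beta: gained [] -> total []
At Epsilon: gained ['C982W'] -> total ['C982W']
At Eta: gained ['V91L'] -> total ['C982W', 'V91L']
At Gamma: gained ['S744V', 'Q301F'] -> total ['C982W', 'Q301F', 'S744V', 'V91L']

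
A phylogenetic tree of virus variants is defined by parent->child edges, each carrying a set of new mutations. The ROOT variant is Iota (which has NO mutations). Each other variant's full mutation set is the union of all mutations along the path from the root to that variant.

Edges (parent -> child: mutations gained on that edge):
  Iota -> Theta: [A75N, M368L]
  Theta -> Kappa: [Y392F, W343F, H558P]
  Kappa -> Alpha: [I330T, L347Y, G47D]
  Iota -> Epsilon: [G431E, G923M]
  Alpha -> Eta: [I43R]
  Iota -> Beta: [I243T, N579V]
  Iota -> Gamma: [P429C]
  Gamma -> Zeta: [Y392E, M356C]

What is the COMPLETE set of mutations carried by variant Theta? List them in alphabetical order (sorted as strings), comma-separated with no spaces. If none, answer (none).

At Iota: gained [] -> total []
At Theta: gained ['A75N', 'M368L'] -> total ['A75N', 'M368L']

Answer: A75N,M368L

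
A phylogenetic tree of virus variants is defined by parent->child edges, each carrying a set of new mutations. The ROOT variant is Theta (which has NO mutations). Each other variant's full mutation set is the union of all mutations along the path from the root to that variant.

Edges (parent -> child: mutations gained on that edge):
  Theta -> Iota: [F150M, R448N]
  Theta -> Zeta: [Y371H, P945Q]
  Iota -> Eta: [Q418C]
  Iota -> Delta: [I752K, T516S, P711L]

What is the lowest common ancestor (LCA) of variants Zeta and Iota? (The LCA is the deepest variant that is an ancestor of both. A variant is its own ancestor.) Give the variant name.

Path from root to Zeta: Theta -> Zeta
  ancestors of Zeta: {Theta, Zeta}
Path from root to Iota: Theta -> Iota
  ancestors of Iota: {Theta, Iota}
Common ancestors: {Theta}
Walk up from Iota: Iota (not in ancestors of Zeta), Theta (in ancestors of Zeta)
Deepest common ancestor (LCA) = Theta

Answer: Theta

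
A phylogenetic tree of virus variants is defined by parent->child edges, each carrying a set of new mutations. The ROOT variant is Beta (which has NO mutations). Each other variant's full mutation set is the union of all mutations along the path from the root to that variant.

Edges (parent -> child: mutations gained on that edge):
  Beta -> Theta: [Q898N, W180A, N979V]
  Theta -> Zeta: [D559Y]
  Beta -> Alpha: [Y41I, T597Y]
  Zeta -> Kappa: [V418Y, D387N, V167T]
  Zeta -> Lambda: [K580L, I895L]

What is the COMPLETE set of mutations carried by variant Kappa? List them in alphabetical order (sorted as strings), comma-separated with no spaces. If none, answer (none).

Answer: D387N,D559Y,N979V,Q898N,V167T,V418Y,W180A

Derivation:
At Beta: gained [] -> total []
At Theta: gained ['Q898N', 'W180A', 'N979V'] -> total ['N979V', 'Q898N', 'W180A']
At Zeta: gained ['D559Y'] -> total ['D559Y', 'N979V', 'Q898N', 'W180A']
At Kappa: gained ['V418Y', 'D387N', 'V167T'] -> total ['D387N', 'D559Y', 'N979V', 'Q898N', 'V167T', 'V418Y', 'W180A']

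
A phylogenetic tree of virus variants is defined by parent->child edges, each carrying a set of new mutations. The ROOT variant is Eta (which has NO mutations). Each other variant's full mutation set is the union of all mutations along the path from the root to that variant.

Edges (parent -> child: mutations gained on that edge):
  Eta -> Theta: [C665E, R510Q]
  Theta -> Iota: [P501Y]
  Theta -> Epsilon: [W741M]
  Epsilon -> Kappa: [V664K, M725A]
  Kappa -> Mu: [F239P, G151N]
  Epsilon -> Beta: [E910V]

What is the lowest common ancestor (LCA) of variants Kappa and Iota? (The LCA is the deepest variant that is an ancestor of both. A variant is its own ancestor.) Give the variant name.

Path from root to Kappa: Eta -> Theta -> Epsilon -> Kappa
  ancestors of Kappa: {Eta, Theta, Epsilon, Kappa}
Path from root to Iota: Eta -> Theta -> Iota
  ancestors of Iota: {Eta, Theta, Iota}
Common ancestors: {Eta, Theta}
Walk up from Iota: Iota (not in ancestors of Kappa), Theta (in ancestors of Kappa), Eta (in ancestors of Kappa)
Deepest common ancestor (LCA) = Theta

Answer: Theta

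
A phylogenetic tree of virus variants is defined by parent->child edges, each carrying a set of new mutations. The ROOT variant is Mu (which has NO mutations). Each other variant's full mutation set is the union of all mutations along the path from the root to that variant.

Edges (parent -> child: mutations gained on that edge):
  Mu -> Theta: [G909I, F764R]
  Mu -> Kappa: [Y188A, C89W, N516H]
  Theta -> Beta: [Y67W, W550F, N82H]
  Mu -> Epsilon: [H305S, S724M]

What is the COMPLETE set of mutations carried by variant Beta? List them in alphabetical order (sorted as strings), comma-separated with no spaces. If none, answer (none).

Answer: F764R,G909I,N82H,W550F,Y67W

Derivation:
At Mu: gained [] -> total []
At Theta: gained ['G909I', 'F764R'] -> total ['F764R', 'G909I']
At Beta: gained ['Y67W', 'W550F', 'N82H'] -> total ['F764R', 'G909I', 'N82H', 'W550F', 'Y67W']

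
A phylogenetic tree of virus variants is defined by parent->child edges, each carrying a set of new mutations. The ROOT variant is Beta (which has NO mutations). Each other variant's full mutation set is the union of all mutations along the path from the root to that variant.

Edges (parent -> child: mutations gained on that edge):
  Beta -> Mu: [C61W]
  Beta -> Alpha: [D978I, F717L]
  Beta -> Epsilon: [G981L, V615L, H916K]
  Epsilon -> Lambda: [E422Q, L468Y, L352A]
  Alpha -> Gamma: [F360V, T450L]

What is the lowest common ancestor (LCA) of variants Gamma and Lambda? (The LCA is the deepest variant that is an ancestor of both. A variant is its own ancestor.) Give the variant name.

Answer: Beta

Derivation:
Path from root to Gamma: Beta -> Alpha -> Gamma
  ancestors of Gamma: {Beta, Alpha, Gamma}
Path from root to Lambda: Beta -> Epsilon -> Lambda
  ancestors of Lambda: {Beta, Epsilon, Lambda}
Common ancestors: {Beta}
Walk up from Lambda: Lambda (not in ancestors of Gamma), Epsilon (not in ancestors of Gamma), Beta (in ancestors of Gamma)
Deepest common ancestor (LCA) = Beta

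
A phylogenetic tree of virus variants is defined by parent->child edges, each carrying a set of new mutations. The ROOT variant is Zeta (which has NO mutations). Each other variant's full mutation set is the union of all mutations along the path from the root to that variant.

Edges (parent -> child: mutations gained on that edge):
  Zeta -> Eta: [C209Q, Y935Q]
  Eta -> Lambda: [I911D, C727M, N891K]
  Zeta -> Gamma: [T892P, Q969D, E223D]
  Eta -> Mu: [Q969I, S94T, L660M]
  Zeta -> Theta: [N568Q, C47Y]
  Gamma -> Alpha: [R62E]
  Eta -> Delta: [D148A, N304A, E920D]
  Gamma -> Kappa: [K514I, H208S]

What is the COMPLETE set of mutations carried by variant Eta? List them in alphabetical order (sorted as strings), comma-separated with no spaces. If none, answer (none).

At Zeta: gained [] -> total []
At Eta: gained ['C209Q', 'Y935Q'] -> total ['C209Q', 'Y935Q']

Answer: C209Q,Y935Q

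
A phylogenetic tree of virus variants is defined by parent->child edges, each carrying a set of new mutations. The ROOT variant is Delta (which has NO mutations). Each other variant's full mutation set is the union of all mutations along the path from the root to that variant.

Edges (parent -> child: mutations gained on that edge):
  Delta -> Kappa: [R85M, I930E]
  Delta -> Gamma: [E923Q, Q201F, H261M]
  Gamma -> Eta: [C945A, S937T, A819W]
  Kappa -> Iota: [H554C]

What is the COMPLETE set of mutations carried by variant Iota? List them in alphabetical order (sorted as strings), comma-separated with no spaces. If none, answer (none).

At Delta: gained [] -> total []
At Kappa: gained ['R85M', 'I930E'] -> total ['I930E', 'R85M']
At Iota: gained ['H554C'] -> total ['H554C', 'I930E', 'R85M']

Answer: H554C,I930E,R85M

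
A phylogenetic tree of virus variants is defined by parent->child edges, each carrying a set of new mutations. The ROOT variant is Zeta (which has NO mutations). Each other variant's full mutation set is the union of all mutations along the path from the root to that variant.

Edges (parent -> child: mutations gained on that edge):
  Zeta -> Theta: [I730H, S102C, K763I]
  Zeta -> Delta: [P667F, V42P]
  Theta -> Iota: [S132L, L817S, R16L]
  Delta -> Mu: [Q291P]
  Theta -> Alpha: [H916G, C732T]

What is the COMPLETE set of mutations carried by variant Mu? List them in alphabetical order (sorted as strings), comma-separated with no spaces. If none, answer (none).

Answer: P667F,Q291P,V42P

Derivation:
At Zeta: gained [] -> total []
At Delta: gained ['P667F', 'V42P'] -> total ['P667F', 'V42P']
At Mu: gained ['Q291P'] -> total ['P667F', 'Q291P', 'V42P']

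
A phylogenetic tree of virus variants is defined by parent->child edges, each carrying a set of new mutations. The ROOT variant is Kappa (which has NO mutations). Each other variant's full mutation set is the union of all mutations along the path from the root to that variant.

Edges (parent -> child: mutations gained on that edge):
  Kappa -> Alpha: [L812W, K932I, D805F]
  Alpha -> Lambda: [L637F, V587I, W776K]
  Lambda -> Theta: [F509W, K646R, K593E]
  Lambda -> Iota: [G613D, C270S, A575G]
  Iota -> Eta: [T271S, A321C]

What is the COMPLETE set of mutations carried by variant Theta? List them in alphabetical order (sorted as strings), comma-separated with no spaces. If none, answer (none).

At Kappa: gained [] -> total []
At Alpha: gained ['L812W', 'K932I', 'D805F'] -> total ['D805F', 'K932I', 'L812W']
At Lambda: gained ['L637F', 'V587I', 'W776K'] -> total ['D805F', 'K932I', 'L637F', 'L812W', 'V587I', 'W776K']
At Theta: gained ['F509W', 'K646R', 'K593E'] -> total ['D805F', 'F509W', 'K593E', 'K646R', 'K932I', 'L637F', 'L812W', 'V587I', 'W776K']

Answer: D805F,F509W,K593E,K646R,K932I,L637F,L812W,V587I,W776K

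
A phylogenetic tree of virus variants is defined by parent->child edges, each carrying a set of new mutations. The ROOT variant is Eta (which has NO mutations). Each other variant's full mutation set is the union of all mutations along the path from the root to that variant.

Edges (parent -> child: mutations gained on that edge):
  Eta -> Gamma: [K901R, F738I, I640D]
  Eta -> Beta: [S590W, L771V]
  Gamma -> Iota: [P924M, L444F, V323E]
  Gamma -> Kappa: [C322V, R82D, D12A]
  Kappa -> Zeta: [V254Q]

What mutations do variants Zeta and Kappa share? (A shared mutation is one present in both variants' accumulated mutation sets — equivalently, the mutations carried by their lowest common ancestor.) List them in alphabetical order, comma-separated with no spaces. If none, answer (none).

Answer: C322V,D12A,F738I,I640D,K901R,R82D

Derivation:
Accumulating mutations along path to Zeta:
  At Eta: gained [] -> total []
  At Gamma: gained ['K901R', 'F738I', 'I640D'] -> total ['F738I', 'I640D', 'K901R']
  At Kappa: gained ['C322V', 'R82D', 'D12A'] -> total ['C322V', 'D12A', 'F738I', 'I640D', 'K901R', 'R82D']
  At Zeta: gained ['V254Q'] -> total ['C322V', 'D12A', 'F738I', 'I640D', 'K901R', 'R82D', 'V254Q']
Mutations(Zeta) = ['C322V', 'D12A', 'F738I', 'I640D', 'K901R', 'R82D', 'V254Q']
Accumulating mutations along path to Kappa:
  At Eta: gained [] -> total []
  At Gamma: gained ['K901R', 'F738I', 'I640D'] -> total ['F738I', 'I640D', 'K901R']
  At Kappa: gained ['C322V', 'R82D', 'D12A'] -> total ['C322V', 'D12A', 'F738I', 'I640D', 'K901R', 'R82D']
Mutations(Kappa) = ['C322V', 'D12A', 'F738I', 'I640D', 'K901R', 'R82D']
Intersection: ['C322V', 'D12A', 'F738I', 'I640D', 'K901R', 'R82D', 'V254Q'] ∩ ['C322V', 'D12A', 'F738I', 'I640D', 'K901R', 'R82D'] = ['C322V', 'D12A', 'F738I', 'I640D', 'K901R', 'R82D']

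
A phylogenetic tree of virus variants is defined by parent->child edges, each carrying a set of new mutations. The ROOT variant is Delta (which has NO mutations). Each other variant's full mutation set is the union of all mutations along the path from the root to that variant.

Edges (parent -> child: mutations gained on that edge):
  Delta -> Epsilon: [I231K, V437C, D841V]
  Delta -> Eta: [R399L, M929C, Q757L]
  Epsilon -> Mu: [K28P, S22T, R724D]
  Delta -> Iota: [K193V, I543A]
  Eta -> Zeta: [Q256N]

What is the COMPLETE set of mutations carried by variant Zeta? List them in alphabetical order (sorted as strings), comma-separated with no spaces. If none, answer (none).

At Delta: gained [] -> total []
At Eta: gained ['R399L', 'M929C', 'Q757L'] -> total ['M929C', 'Q757L', 'R399L']
At Zeta: gained ['Q256N'] -> total ['M929C', 'Q256N', 'Q757L', 'R399L']

Answer: M929C,Q256N,Q757L,R399L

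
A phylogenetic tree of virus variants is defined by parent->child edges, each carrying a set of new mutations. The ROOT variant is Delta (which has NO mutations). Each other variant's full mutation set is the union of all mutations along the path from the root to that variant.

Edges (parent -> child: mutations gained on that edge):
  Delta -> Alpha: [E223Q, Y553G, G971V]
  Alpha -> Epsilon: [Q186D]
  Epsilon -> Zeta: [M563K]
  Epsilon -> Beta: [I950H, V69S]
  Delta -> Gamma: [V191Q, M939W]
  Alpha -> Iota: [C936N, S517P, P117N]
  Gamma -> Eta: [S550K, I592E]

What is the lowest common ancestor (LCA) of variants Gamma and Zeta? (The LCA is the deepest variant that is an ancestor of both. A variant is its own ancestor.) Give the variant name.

Path from root to Gamma: Delta -> Gamma
  ancestors of Gamma: {Delta, Gamma}
Path from root to Zeta: Delta -> Alpha -> Epsilon -> Zeta
  ancestors of Zeta: {Delta, Alpha, Epsilon, Zeta}
Common ancestors: {Delta}
Walk up from Zeta: Zeta (not in ancestors of Gamma), Epsilon (not in ancestors of Gamma), Alpha (not in ancestors of Gamma), Delta (in ancestors of Gamma)
Deepest common ancestor (LCA) = Delta

Answer: Delta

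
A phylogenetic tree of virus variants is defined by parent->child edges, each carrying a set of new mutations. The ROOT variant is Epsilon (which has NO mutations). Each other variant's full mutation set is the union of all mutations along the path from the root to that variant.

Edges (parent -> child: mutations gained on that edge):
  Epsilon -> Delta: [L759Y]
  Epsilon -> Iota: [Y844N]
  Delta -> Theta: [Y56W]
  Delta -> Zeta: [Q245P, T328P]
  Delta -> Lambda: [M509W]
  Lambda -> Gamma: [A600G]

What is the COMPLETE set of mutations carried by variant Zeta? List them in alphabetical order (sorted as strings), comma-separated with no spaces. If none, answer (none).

At Epsilon: gained [] -> total []
At Delta: gained ['L759Y'] -> total ['L759Y']
At Zeta: gained ['Q245P', 'T328P'] -> total ['L759Y', 'Q245P', 'T328P']

Answer: L759Y,Q245P,T328P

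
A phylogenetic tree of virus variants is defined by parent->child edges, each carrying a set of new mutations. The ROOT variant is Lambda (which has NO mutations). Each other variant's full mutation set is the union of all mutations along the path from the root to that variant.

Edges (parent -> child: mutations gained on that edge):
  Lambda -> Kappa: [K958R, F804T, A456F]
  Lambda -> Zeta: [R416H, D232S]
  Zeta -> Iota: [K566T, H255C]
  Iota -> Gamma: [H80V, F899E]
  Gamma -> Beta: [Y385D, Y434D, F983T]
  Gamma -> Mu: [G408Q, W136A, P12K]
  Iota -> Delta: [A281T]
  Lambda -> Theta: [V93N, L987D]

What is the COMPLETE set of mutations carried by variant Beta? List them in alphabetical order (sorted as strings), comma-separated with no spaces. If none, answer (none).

Answer: D232S,F899E,F983T,H255C,H80V,K566T,R416H,Y385D,Y434D

Derivation:
At Lambda: gained [] -> total []
At Zeta: gained ['R416H', 'D232S'] -> total ['D232S', 'R416H']
At Iota: gained ['K566T', 'H255C'] -> total ['D232S', 'H255C', 'K566T', 'R416H']
At Gamma: gained ['H80V', 'F899E'] -> total ['D232S', 'F899E', 'H255C', 'H80V', 'K566T', 'R416H']
At Beta: gained ['Y385D', 'Y434D', 'F983T'] -> total ['D232S', 'F899E', 'F983T', 'H255C', 'H80V', 'K566T', 'R416H', 'Y385D', 'Y434D']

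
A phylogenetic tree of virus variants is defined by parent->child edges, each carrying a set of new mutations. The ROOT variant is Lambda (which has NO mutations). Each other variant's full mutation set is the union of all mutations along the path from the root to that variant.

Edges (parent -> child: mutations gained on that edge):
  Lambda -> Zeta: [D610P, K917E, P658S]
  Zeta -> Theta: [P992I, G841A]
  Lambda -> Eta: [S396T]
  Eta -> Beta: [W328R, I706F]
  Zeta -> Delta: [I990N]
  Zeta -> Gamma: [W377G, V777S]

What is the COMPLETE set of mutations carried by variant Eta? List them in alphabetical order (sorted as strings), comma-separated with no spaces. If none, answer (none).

At Lambda: gained [] -> total []
At Eta: gained ['S396T'] -> total ['S396T']

Answer: S396T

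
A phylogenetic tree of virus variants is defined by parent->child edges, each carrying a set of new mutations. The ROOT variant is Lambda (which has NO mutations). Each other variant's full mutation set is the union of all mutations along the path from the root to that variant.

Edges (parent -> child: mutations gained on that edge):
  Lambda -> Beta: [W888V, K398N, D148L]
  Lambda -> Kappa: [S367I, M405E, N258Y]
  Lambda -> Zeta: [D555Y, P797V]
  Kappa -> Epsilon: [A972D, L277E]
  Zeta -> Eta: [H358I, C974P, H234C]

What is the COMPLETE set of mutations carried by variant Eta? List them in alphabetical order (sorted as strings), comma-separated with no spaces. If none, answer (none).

Answer: C974P,D555Y,H234C,H358I,P797V

Derivation:
At Lambda: gained [] -> total []
At Zeta: gained ['D555Y', 'P797V'] -> total ['D555Y', 'P797V']
At Eta: gained ['H358I', 'C974P', 'H234C'] -> total ['C974P', 'D555Y', 'H234C', 'H358I', 'P797V']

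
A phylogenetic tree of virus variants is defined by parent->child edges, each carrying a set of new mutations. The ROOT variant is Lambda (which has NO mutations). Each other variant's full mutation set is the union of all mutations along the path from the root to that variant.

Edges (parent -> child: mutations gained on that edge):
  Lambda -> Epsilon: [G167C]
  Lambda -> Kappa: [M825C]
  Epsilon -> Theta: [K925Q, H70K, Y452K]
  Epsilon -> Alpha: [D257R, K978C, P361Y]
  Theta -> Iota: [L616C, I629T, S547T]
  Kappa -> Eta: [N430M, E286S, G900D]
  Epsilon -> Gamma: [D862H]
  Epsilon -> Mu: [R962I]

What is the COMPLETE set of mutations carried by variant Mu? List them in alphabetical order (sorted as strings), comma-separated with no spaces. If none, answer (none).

Answer: G167C,R962I

Derivation:
At Lambda: gained [] -> total []
At Epsilon: gained ['G167C'] -> total ['G167C']
At Mu: gained ['R962I'] -> total ['G167C', 'R962I']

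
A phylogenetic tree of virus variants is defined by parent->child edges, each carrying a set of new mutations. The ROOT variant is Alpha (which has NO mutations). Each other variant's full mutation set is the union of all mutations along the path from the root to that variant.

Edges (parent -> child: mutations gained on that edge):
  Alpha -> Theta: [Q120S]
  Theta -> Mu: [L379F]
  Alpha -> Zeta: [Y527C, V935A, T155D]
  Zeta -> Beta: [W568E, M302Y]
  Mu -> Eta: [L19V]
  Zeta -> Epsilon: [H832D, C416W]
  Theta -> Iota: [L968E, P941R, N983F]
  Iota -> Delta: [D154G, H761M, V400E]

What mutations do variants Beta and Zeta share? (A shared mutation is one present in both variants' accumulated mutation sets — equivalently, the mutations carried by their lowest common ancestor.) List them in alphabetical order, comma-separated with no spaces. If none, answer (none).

Answer: T155D,V935A,Y527C

Derivation:
Accumulating mutations along path to Beta:
  At Alpha: gained [] -> total []
  At Zeta: gained ['Y527C', 'V935A', 'T155D'] -> total ['T155D', 'V935A', 'Y527C']
  At Beta: gained ['W568E', 'M302Y'] -> total ['M302Y', 'T155D', 'V935A', 'W568E', 'Y527C']
Mutations(Beta) = ['M302Y', 'T155D', 'V935A', 'W568E', 'Y527C']
Accumulating mutations along path to Zeta:
  At Alpha: gained [] -> total []
  At Zeta: gained ['Y527C', 'V935A', 'T155D'] -> total ['T155D', 'V935A', 'Y527C']
Mutations(Zeta) = ['T155D', 'V935A', 'Y527C']
Intersection: ['M302Y', 'T155D', 'V935A', 'W568E', 'Y527C'] ∩ ['T155D', 'V935A', 'Y527C'] = ['T155D', 'V935A', 'Y527C']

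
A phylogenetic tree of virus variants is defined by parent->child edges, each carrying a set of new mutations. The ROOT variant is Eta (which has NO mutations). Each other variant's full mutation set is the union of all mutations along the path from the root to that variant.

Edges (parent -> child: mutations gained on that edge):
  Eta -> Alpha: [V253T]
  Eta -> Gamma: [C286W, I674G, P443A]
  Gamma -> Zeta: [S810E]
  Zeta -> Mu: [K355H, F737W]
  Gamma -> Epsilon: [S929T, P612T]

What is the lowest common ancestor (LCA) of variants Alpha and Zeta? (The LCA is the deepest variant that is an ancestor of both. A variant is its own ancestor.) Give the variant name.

Answer: Eta

Derivation:
Path from root to Alpha: Eta -> Alpha
  ancestors of Alpha: {Eta, Alpha}
Path from root to Zeta: Eta -> Gamma -> Zeta
  ancestors of Zeta: {Eta, Gamma, Zeta}
Common ancestors: {Eta}
Walk up from Zeta: Zeta (not in ancestors of Alpha), Gamma (not in ancestors of Alpha), Eta (in ancestors of Alpha)
Deepest common ancestor (LCA) = Eta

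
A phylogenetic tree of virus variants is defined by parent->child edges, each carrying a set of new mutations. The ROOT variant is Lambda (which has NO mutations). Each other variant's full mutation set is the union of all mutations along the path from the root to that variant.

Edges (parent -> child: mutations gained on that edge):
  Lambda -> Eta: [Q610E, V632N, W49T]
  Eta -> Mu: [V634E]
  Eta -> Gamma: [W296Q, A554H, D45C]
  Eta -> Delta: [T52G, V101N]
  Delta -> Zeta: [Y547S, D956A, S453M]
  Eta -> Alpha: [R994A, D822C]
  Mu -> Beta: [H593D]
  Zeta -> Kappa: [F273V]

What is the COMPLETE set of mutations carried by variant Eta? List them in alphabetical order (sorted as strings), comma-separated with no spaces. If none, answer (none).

Answer: Q610E,V632N,W49T

Derivation:
At Lambda: gained [] -> total []
At Eta: gained ['Q610E', 'V632N', 'W49T'] -> total ['Q610E', 'V632N', 'W49T']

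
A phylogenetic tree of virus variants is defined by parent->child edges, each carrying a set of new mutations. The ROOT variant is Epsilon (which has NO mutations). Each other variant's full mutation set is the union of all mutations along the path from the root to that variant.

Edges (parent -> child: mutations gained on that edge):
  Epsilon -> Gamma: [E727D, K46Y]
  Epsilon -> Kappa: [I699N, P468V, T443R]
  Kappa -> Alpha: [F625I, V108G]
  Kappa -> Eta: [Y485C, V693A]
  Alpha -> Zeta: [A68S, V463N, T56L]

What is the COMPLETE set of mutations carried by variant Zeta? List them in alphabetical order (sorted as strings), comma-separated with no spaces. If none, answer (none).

Answer: A68S,F625I,I699N,P468V,T443R,T56L,V108G,V463N

Derivation:
At Epsilon: gained [] -> total []
At Kappa: gained ['I699N', 'P468V', 'T443R'] -> total ['I699N', 'P468V', 'T443R']
At Alpha: gained ['F625I', 'V108G'] -> total ['F625I', 'I699N', 'P468V', 'T443R', 'V108G']
At Zeta: gained ['A68S', 'V463N', 'T56L'] -> total ['A68S', 'F625I', 'I699N', 'P468V', 'T443R', 'T56L', 'V108G', 'V463N']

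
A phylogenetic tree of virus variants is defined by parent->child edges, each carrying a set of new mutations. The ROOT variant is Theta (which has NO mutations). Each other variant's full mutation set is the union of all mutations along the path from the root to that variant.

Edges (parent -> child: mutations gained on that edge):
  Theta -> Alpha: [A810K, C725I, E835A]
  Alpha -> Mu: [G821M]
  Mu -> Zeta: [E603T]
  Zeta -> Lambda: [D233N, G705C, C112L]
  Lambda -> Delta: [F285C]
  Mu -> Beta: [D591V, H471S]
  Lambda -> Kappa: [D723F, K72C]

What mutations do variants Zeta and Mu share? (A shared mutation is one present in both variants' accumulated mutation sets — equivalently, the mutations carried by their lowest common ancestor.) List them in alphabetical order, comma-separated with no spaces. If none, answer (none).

Answer: A810K,C725I,E835A,G821M

Derivation:
Accumulating mutations along path to Zeta:
  At Theta: gained [] -> total []
  At Alpha: gained ['A810K', 'C725I', 'E835A'] -> total ['A810K', 'C725I', 'E835A']
  At Mu: gained ['G821M'] -> total ['A810K', 'C725I', 'E835A', 'G821M']
  At Zeta: gained ['E603T'] -> total ['A810K', 'C725I', 'E603T', 'E835A', 'G821M']
Mutations(Zeta) = ['A810K', 'C725I', 'E603T', 'E835A', 'G821M']
Accumulating mutations along path to Mu:
  At Theta: gained [] -> total []
  At Alpha: gained ['A810K', 'C725I', 'E835A'] -> total ['A810K', 'C725I', 'E835A']
  At Mu: gained ['G821M'] -> total ['A810K', 'C725I', 'E835A', 'G821M']
Mutations(Mu) = ['A810K', 'C725I', 'E835A', 'G821M']
Intersection: ['A810K', 'C725I', 'E603T', 'E835A', 'G821M'] ∩ ['A810K', 'C725I', 'E835A', 'G821M'] = ['A810K', 'C725I', 'E835A', 'G821M']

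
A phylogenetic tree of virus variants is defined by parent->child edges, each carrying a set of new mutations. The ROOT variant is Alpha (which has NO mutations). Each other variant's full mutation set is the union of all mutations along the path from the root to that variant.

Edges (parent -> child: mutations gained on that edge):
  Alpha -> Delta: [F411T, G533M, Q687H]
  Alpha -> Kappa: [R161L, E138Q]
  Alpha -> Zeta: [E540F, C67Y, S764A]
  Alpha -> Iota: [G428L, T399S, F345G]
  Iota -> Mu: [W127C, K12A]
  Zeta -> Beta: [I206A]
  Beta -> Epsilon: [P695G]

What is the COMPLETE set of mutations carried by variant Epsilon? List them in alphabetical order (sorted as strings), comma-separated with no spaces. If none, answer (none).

At Alpha: gained [] -> total []
At Zeta: gained ['E540F', 'C67Y', 'S764A'] -> total ['C67Y', 'E540F', 'S764A']
At Beta: gained ['I206A'] -> total ['C67Y', 'E540F', 'I206A', 'S764A']
At Epsilon: gained ['P695G'] -> total ['C67Y', 'E540F', 'I206A', 'P695G', 'S764A']

Answer: C67Y,E540F,I206A,P695G,S764A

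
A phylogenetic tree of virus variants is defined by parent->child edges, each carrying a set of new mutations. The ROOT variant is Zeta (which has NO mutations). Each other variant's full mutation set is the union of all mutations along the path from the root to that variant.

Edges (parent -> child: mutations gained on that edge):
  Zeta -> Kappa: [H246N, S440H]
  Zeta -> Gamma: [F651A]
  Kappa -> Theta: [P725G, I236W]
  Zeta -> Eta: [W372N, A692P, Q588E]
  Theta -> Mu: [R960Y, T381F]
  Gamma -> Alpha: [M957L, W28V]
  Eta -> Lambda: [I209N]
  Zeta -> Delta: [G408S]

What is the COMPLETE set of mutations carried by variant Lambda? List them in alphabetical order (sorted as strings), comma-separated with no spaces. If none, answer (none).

At Zeta: gained [] -> total []
At Eta: gained ['W372N', 'A692P', 'Q588E'] -> total ['A692P', 'Q588E', 'W372N']
At Lambda: gained ['I209N'] -> total ['A692P', 'I209N', 'Q588E', 'W372N']

Answer: A692P,I209N,Q588E,W372N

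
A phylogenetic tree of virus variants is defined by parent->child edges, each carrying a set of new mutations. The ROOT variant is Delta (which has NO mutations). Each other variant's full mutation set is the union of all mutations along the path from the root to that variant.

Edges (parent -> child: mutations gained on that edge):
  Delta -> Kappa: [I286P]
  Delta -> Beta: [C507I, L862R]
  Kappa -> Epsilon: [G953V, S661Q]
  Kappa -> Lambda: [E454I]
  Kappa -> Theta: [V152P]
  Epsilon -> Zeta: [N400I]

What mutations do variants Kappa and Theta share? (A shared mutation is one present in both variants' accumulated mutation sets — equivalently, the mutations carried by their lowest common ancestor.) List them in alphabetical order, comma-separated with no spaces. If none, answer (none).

Answer: I286P

Derivation:
Accumulating mutations along path to Kappa:
  At Delta: gained [] -> total []
  At Kappa: gained ['I286P'] -> total ['I286P']
Mutations(Kappa) = ['I286P']
Accumulating mutations along path to Theta:
  At Delta: gained [] -> total []
  At Kappa: gained ['I286P'] -> total ['I286P']
  At Theta: gained ['V152P'] -> total ['I286P', 'V152P']
Mutations(Theta) = ['I286P', 'V152P']
Intersection: ['I286P'] ∩ ['I286P', 'V152P'] = ['I286P']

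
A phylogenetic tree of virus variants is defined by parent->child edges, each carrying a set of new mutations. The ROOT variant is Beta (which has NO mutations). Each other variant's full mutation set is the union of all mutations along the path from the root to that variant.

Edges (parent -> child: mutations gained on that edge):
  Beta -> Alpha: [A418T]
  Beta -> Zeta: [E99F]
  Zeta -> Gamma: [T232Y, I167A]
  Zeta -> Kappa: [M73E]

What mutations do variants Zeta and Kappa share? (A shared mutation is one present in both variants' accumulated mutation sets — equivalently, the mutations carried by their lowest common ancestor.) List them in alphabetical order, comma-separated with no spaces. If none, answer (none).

Answer: E99F

Derivation:
Accumulating mutations along path to Zeta:
  At Beta: gained [] -> total []
  At Zeta: gained ['E99F'] -> total ['E99F']
Mutations(Zeta) = ['E99F']
Accumulating mutations along path to Kappa:
  At Beta: gained [] -> total []
  At Zeta: gained ['E99F'] -> total ['E99F']
  At Kappa: gained ['M73E'] -> total ['E99F', 'M73E']
Mutations(Kappa) = ['E99F', 'M73E']
Intersection: ['E99F'] ∩ ['E99F', 'M73E'] = ['E99F']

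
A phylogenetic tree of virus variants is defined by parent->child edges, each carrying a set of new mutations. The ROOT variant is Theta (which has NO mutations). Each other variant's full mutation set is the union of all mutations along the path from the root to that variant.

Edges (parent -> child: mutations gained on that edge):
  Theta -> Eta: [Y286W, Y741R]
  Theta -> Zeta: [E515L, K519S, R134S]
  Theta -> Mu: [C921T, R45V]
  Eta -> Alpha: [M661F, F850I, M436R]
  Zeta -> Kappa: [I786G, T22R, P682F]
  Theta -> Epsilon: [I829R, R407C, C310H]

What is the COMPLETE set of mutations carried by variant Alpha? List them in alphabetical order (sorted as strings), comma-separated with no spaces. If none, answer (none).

Answer: F850I,M436R,M661F,Y286W,Y741R

Derivation:
At Theta: gained [] -> total []
At Eta: gained ['Y286W', 'Y741R'] -> total ['Y286W', 'Y741R']
At Alpha: gained ['M661F', 'F850I', 'M436R'] -> total ['F850I', 'M436R', 'M661F', 'Y286W', 'Y741R']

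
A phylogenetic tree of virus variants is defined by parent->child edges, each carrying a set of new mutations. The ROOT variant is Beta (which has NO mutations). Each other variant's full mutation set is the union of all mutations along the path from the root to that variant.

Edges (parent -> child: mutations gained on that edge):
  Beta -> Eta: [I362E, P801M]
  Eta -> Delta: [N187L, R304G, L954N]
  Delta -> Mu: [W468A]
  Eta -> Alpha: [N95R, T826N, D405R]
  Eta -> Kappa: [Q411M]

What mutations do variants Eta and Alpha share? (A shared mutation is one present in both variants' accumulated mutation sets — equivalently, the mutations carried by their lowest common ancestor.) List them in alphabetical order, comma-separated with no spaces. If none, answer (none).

Answer: I362E,P801M

Derivation:
Accumulating mutations along path to Eta:
  At Beta: gained [] -> total []
  At Eta: gained ['I362E', 'P801M'] -> total ['I362E', 'P801M']
Mutations(Eta) = ['I362E', 'P801M']
Accumulating mutations along path to Alpha:
  At Beta: gained [] -> total []
  At Eta: gained ['I362E', 'P801M'] -> total ['I362E', 'P801M']
  At Alpha: gained ['N95R', 'T826N', 'D405R'] -> total ['D405R', 'I362E', 'N95R', 'P801M', 'T826N']
Mutations(Alpha) = ['D405R', 'I362E', 'N95R', 'P801M', 'T826N']
Intersection: ['I362E', 'P801M'] ∩ ['D405R', 'I362E', 'N95R', 'P801M', 'T826N'] = ['I362E', 'P801M']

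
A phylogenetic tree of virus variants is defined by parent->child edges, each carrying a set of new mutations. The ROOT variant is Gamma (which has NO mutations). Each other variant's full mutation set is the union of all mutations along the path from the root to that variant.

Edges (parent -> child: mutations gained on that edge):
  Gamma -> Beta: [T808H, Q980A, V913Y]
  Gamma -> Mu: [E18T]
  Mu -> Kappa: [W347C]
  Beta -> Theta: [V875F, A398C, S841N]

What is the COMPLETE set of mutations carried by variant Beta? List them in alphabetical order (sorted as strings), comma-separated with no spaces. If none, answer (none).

Answer: Q980A,T808H,V913Y

Derivation:
At Gamma: gained [] -> total []
At Beta: gained ['T808H', 'Q980A', 'V913Y'] -> total ['Q980A', 'T808H', 'V913Y']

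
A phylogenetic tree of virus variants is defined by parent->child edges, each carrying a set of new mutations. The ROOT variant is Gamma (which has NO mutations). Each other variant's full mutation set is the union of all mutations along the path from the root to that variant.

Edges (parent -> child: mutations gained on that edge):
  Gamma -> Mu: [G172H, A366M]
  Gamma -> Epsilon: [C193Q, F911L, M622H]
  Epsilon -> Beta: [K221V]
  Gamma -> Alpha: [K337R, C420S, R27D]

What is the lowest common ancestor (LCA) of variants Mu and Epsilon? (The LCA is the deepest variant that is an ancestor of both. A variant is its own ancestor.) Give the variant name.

Answer: Gamma

Derivation:
Path from root to Mu: Gamma -> Mu
  ancestors of Mu: {Gamma, Mu}
Path from root to Epsilon: Gamma -> Epsilon
  ancestors of Epsilon: {Gamma, Epsilon}
Common ancestors: {Gamma}
Walk up from Epsilon: Epsilon (not in ancestors of Mu), Gamma (in ancestors of Mu)
Deepest common ancestor (LCA) = Gamma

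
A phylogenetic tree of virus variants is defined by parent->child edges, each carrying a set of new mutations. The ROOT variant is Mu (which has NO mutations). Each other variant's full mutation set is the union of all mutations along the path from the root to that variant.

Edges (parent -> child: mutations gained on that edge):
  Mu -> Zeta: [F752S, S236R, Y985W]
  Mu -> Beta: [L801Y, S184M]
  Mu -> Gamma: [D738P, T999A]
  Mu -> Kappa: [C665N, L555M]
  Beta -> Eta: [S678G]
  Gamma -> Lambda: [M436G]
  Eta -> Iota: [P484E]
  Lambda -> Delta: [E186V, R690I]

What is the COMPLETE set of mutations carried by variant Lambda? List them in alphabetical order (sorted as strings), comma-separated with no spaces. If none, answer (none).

Answer: D738P,M436G,T999A

Derivation:
At Mu: gained [] -> total []
At Gamma: gained ['D738P', 'T999A'] -> total ['D738P', 'T999A']
At Lambda: gained ['M436G'] -> total ['D738P', 'M436G', 'T999A']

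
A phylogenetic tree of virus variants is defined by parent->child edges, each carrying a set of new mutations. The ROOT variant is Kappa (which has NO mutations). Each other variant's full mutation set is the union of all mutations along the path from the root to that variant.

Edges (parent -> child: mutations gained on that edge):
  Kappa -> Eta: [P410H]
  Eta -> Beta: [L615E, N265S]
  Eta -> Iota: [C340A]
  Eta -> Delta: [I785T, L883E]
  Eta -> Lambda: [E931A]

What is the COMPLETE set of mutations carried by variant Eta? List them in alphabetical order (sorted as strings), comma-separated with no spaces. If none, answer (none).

At Kappa: gained [] -> total []
At Eta: gained ['P410H'] -> total ['P410H']

Answer: P410H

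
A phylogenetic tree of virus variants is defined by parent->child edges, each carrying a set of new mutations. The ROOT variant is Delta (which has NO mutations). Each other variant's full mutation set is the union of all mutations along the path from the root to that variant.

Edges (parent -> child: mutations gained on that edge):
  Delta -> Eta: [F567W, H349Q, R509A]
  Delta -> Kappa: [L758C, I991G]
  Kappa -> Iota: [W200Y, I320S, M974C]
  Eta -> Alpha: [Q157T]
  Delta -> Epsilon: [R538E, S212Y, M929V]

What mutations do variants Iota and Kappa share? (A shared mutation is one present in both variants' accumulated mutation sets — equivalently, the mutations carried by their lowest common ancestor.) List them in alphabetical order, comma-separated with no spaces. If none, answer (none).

Answer: I991G,L758C

Derivation:
Accumulating mutations along path to Iota:
  At Delta: gained [] -> total []
  At Kappa: gained ['L758C', 'I991G'] -> total ['I991G', 'L758C']
  At Iota: gained ['W200Y', 'I320S', 'M974C'] -> total ['I320S', 'I991G', 'L758C', 'M974C', 'W200Y']
Mutations(Iota) = ['I320S', 'I991G', 'L758C', 'M974C', 'W200Y']
Accumulating mutations along path to Kappa:
  At Delta: gained [] -> total []
  At Kappa: gained ['L758C', 'I991G'] -> total ['I991G', 'L758C']
Mutations(Kappa) = ['I991G', 'L758C']
Intersection: ['I320S', 'I991G', 'L758C', 'M974C', 'W200Y'] ∩ ['I991G', 'L758C'] = ['I991G', 'L758C']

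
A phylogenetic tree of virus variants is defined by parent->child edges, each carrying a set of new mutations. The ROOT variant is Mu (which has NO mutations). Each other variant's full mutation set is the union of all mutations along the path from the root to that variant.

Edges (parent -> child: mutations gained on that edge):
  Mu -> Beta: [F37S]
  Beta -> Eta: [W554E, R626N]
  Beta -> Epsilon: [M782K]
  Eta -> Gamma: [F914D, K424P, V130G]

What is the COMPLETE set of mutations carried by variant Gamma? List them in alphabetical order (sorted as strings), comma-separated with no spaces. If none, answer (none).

At Mu: gained [] -> total []
At Beta: gained ['F37S'] -> total ['F37S']
At Eta: gained ['W554E', 'R626N'] -> total ['F37S', 'R626N', 'W554E']
At Gamma: gained ['F914D', 'K424P', 'V130G'] -> total ['F37S', 'F914D', 'K424P', 'R626N', 'V130G', 'W554E']

Answer: F37S,F914D,K424P,R626N,V130G,W554E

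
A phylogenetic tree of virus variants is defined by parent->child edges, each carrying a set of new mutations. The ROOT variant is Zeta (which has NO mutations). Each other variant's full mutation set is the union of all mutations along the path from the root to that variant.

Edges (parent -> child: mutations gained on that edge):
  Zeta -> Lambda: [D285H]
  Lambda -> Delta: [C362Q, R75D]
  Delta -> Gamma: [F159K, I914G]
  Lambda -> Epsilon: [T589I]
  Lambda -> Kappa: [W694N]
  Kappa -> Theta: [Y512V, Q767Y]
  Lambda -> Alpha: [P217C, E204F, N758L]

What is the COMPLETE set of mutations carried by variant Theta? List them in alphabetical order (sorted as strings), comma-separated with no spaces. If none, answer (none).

At Zeta: gained [] -> total []
At Lambda: gained ['D285H'] -> total ['D285H']
At Kappa: gained ['W694N'] -> total ['D285H', 'W694N']
At Theta: gained ['Y512V', 'Q767Y'] -> total ['D285H', 'Q767Y', 'W694N', 'Y512V']

Answer: D285H,Q767Y,W694N,Y512V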